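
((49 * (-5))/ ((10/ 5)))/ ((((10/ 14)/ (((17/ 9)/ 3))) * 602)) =-833/ 4644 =-0.18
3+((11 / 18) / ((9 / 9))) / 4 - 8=-349 / 72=-4.85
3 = 3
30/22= 1.36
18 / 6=3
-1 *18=-18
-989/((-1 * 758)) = 989/758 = 1.30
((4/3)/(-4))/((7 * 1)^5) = -1/50421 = -0.00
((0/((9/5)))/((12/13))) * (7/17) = 0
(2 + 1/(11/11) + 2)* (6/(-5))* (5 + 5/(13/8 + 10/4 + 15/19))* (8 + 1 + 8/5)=-95294/249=-382.71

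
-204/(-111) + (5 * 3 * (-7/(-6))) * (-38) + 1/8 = -196259/296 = -663.04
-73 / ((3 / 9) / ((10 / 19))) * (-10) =1152.63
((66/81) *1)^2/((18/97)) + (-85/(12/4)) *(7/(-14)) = 232843/13122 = 17.74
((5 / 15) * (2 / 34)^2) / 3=1 / 2601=0.00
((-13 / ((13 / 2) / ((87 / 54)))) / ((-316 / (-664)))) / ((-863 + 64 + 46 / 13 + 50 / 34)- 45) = 0.01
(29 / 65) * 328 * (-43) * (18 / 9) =-12585.11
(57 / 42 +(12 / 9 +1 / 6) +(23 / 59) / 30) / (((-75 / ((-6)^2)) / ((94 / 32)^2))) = -78554249 / 6608000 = -11.89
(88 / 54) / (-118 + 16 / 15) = -110 / 7893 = -0.01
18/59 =0.31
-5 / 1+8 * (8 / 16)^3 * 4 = -1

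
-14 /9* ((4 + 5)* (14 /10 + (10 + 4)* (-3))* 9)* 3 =76734 /5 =15346.80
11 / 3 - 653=-1948 / 3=-649.33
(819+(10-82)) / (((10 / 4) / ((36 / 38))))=26892 / 95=283.07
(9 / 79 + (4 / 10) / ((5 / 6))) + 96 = 190773 / 1975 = 96.59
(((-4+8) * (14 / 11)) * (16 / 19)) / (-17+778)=896 / 159049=0.01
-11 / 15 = -0.73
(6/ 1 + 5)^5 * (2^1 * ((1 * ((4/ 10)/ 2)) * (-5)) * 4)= -1288408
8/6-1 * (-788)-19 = 2311/3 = 770.33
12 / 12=1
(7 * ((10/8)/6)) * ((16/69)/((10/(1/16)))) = 7/3312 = 0.00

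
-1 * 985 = -985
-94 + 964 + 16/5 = 4366/5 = 873.20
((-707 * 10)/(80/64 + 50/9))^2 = 52881984/49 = 1079224.16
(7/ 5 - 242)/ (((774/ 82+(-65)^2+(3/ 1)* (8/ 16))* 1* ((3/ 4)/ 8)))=-1052224/ 1736735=-0.61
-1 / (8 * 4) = -1 / 32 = -0.03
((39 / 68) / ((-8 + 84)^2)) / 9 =13 / 1178304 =0.00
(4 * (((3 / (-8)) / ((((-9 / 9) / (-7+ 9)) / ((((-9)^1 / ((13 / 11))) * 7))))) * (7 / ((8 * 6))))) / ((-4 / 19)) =92169 / 832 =110.78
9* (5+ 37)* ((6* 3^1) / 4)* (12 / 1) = 20412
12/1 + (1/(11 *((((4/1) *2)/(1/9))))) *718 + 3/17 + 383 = 2666431/6732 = 396.08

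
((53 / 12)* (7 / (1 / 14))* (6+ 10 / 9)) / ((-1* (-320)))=2597 / 270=9.62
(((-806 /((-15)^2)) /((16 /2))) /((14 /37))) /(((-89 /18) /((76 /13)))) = 21793 /15575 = 1.40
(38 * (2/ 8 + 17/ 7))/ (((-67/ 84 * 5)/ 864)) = -1477440/ 67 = -22051.34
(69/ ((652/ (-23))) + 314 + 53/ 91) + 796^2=37612224899/ 59332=633928.15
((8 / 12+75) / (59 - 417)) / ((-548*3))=227 / 1765656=0.00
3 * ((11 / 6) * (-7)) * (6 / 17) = -231 / 17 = -13.59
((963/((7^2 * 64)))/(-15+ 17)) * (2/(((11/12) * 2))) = 2889/17248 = 0.17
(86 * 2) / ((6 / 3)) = 86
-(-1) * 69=69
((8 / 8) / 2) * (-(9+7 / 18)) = -4.69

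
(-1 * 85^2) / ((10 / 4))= -2890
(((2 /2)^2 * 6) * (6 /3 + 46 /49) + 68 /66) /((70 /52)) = 784628 /56595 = 13.86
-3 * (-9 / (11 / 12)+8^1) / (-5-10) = -4 / 11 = -0.36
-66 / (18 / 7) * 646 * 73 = -1210388.67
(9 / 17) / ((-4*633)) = -3 / 14348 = -0.00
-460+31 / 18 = -8249 / 18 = -458.28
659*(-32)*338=-7127744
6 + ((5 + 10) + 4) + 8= 33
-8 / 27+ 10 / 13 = 166 / 351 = 0.47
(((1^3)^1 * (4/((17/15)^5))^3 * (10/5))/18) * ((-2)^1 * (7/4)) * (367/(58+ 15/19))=-75996581985351562500000/3197326548536464240781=-23.77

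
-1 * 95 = -95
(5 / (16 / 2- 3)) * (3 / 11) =3 / 11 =0.27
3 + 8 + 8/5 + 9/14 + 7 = 1417/70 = 20.24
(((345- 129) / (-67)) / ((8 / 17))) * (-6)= 2754 / 67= 41.10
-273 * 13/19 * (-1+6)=-17745/19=-933.95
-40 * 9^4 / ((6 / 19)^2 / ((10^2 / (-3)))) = 87723000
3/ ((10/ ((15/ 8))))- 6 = -87/ 16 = -5.44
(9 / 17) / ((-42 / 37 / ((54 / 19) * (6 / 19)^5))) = -0.00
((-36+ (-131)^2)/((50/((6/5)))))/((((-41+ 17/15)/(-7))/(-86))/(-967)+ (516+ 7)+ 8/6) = 1794428055/2289242254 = 0.78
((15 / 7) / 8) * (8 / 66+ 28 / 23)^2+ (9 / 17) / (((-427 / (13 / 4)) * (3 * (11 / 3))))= 2674081211 / 5575695972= 0.48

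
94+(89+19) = 202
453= 453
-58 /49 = -1.18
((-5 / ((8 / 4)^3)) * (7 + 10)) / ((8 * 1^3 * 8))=-85 / 512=-0.17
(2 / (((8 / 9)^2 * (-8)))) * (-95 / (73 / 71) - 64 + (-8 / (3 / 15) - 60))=1516077 / 18688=81.13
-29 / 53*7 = -203 / 53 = -3.83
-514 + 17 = -497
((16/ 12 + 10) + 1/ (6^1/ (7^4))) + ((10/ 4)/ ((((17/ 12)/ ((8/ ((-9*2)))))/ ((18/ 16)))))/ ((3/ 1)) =13981/ 34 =411.21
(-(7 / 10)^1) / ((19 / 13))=-91 / 190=-0.48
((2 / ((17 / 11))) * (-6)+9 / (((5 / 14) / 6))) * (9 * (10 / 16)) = 13716 / 17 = 806.82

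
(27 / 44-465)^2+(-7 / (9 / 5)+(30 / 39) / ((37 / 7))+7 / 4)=215652.70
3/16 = 0.19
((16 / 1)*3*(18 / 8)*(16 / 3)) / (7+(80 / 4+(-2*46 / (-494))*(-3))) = 47424 / 2177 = 21.78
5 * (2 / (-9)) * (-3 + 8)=-5.56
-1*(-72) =72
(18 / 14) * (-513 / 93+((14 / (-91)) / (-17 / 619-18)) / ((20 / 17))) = -2229645213 / 314795390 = -7.08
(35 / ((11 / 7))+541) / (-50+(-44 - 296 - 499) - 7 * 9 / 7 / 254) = -1573784 / 2483965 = -0.63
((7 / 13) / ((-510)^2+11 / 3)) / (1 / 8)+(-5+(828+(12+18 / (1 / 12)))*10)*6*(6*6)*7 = 23127200754864 / 1449149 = 15959160.00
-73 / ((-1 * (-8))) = -73 / 8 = -9.12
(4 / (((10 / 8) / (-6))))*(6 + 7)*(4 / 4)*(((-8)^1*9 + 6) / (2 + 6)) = 10296 / 5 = 2059.20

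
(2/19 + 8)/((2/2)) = 154/19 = 8.11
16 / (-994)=-8 / 497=-0.02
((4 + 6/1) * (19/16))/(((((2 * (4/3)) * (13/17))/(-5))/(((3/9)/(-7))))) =8075/5824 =1.39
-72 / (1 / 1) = -72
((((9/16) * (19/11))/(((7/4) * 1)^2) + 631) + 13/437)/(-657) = -16523263/17194639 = -0.96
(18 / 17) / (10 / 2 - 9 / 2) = 36 / 17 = 2.12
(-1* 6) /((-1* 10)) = 3 /5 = 0.60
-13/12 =-1.08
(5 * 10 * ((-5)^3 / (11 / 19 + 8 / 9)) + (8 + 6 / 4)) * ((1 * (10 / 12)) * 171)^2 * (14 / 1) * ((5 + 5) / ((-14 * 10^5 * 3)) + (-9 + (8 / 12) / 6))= 8623060288947673 / 803200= 10735881833.85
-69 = -69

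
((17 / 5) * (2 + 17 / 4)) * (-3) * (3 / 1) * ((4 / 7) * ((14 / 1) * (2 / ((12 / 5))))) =-1275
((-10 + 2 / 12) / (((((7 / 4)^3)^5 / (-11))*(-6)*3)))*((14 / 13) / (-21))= 348429221888 / 4999182269969979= 0.00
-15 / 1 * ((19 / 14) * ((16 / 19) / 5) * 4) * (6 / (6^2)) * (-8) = 128 / 7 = 18.29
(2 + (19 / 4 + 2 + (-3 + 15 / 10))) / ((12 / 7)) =203 / 48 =4.23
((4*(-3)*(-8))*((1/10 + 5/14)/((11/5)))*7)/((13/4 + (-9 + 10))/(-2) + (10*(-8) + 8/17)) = -1.71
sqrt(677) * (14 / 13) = 14 * sqrt(677) / 13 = 28.02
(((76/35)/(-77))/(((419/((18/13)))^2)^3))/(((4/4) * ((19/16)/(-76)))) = 165435457536/70388712449721923139537655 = 0.00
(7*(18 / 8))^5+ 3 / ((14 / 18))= 6947083449 / 7168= 969180.17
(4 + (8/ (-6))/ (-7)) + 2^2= 172/ 21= 8.19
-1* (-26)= 26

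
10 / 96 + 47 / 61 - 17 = -47215 / 2928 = -16.13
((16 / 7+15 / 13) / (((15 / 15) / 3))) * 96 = 90144 / 91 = 990.59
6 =6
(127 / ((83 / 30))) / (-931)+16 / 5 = 3.15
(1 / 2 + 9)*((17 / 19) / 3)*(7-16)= -51 / 2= -25.50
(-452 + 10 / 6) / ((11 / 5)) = -6755 / 33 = -204.70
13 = 13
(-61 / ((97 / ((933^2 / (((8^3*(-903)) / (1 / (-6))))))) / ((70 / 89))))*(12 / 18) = -29499905 / 285096192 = -0.10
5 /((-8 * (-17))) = 5 /136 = 0.04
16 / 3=5.33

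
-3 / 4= -0.75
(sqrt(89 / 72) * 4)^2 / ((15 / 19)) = 3382 / 135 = 25.05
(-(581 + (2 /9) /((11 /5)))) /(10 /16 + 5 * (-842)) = 460232 /3333825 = 0.14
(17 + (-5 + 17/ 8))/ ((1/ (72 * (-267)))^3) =-100350543708864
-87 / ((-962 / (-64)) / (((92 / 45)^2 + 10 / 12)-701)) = 1307898608 / 324675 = 4028.33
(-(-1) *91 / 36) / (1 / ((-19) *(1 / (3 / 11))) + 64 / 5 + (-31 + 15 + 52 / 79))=-7512505 / 7596756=-0.99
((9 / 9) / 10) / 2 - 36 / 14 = -2.52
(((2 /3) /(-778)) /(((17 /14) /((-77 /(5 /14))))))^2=227768464 /9839648025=0.02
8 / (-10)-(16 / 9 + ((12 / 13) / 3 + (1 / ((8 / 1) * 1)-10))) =32711 / 4680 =6.99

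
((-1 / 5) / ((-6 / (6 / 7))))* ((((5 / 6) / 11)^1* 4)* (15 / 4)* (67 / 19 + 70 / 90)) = 1840 / 13167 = 0.14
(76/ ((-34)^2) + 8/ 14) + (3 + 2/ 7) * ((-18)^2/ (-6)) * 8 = -2870215/ 2023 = -1418.79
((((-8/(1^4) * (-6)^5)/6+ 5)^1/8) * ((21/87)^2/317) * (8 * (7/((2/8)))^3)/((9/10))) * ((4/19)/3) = 446307868160/136764261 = 3263.34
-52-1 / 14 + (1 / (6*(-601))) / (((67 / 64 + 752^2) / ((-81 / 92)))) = -364708844521317 / 7004010731606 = -52.07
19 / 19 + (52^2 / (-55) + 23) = -1384 / 55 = -25.16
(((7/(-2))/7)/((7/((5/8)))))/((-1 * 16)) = 0.00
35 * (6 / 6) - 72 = -37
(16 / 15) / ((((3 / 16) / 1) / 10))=512 / 9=56.89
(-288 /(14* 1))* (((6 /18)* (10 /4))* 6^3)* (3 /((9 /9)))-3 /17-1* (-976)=-1205797 /119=-10132.75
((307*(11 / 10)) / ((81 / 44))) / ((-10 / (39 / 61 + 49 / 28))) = -21656701 / 494100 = -43.83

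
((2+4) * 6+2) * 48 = 1824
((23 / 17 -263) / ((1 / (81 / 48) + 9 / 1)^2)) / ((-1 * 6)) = 540432 / 1140377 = 0.47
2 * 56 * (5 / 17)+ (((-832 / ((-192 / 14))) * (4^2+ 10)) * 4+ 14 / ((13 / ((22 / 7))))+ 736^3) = 398694601.66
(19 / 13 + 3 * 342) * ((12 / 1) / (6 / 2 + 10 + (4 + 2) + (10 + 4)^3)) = 53428 / 11973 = 4.46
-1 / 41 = -0.02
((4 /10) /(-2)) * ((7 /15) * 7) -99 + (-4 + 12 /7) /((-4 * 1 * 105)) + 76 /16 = -1394999 /14700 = -94.90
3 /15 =1 /5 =0.20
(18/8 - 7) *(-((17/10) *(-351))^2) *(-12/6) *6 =-2029490073/100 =-20294900.73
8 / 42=4 / 21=0.19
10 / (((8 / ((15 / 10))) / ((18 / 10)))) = 27 / 8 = 3.38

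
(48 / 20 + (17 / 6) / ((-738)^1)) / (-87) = -53051 / 1926180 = -0.03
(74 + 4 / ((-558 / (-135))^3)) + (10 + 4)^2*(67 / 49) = 20380419 / 59582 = 342.06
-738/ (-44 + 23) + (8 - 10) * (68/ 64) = 1849/ 56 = 33.02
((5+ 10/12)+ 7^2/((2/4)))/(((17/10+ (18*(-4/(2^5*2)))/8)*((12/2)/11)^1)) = 548240/4491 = 122.08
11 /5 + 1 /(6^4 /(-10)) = 7103 /3240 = 2.19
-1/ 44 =-0.02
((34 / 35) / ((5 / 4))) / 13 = 136 / 2275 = 0.06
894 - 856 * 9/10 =618/5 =123.60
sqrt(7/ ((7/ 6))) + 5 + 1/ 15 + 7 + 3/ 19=sqrt(6) + 3484/ 285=14.67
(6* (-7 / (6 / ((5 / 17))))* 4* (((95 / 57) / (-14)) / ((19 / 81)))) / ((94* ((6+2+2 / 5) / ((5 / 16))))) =5625 / 3400544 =0.00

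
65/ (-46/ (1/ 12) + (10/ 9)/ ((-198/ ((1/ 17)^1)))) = -0.12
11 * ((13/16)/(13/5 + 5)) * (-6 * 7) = -15015/304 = -49.39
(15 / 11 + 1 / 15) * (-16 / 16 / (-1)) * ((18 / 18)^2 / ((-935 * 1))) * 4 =-0.01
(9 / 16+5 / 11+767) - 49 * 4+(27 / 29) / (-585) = 189771847 / 331760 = 572.02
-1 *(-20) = 20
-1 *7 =-7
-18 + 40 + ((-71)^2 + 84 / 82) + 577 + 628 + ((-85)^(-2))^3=96938740001093791 / 15463130140625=6269.02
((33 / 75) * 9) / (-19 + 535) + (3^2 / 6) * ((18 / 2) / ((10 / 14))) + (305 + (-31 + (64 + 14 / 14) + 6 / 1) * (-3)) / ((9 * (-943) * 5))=689859461 / 36494100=18.90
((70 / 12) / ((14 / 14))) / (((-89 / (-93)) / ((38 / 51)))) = 20615 / 4539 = 4.54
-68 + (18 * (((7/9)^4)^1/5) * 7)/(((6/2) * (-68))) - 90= -58759627/371790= -158.05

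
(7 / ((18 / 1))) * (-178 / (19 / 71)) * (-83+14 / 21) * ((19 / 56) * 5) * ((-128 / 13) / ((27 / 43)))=-413009840 / 729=-566542.99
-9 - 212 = -221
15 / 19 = 0.79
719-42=677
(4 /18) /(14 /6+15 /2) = 4 /177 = 0.02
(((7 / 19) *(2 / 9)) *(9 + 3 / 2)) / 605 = 49 / 34485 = 0.00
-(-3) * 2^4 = 48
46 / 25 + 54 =1396 / 25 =55.84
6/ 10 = 3/ 5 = 0.60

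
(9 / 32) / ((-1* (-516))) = 3 / 5504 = 0.00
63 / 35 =9 / 5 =1.80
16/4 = 4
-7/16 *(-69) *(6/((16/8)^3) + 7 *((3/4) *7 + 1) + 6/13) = 564627/416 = 1357.28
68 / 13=5.23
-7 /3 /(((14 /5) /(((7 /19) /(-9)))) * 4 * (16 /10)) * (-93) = -5425 /10944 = -0.50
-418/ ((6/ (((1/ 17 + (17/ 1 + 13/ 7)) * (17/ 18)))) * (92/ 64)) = -3763672/ 4347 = -865.81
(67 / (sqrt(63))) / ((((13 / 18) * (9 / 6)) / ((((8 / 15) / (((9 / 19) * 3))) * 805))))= 936928 * sqrt(7) / 1053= 2354.11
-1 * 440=-440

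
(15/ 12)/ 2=0.62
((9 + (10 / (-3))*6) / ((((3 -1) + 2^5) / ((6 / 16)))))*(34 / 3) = -11 / 8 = -1.38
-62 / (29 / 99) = -6138 / 29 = -211.66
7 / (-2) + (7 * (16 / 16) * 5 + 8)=79 / 2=39.50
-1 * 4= -4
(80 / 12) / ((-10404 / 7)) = -35 / 7803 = -0.00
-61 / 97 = -0.63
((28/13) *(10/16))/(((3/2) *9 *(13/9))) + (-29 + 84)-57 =-1.93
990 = 990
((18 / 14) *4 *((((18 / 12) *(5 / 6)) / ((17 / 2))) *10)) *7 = 900 / 17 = 52.94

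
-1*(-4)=4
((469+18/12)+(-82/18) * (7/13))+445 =213653/234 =913.05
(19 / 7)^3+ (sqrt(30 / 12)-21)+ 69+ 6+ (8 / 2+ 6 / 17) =sqrt(10) / 2+ 456859 / 5831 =79.93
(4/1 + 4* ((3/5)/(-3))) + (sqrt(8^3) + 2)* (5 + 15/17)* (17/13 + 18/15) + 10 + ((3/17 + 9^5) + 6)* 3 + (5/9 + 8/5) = 52160* sqrt(2)/221 + 1762357301/9945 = 177544.17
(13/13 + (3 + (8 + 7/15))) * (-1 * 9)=-112.20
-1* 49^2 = -2401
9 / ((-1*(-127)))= 9 / 127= 0.07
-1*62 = -62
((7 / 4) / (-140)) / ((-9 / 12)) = 1 / 60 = 0.02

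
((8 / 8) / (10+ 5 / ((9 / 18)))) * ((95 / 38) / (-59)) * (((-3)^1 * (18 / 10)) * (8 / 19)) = 27 / 5605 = 0.00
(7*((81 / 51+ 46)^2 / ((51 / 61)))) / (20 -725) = -279463387 / 10390995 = -26.89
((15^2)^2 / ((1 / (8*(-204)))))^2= 6826064400000000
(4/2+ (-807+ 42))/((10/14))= -5341/5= -1068.20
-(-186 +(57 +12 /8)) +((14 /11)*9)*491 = 126537 /22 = 5751.68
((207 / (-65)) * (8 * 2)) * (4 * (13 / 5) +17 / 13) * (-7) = 17643024 / 4225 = 4175.86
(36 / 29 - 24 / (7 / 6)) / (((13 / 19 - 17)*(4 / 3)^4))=1509759 / 4027520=0.37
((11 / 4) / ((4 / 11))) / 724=121 / 11584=0.01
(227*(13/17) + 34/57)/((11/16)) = 2700560/10659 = 253.36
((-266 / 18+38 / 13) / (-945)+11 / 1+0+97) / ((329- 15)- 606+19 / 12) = -47769628 / 128439675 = -0.37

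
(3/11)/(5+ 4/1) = 1/33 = 0.03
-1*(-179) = 179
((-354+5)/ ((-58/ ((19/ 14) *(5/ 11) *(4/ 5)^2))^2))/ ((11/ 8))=-16126592/ 1371229475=-0.01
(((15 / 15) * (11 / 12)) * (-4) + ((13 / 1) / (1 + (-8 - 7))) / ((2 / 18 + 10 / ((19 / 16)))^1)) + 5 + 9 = 626537 / 61278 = 10.22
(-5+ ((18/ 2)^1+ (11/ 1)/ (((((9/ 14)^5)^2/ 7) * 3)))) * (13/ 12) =72521961999383/ 31381059609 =2311.01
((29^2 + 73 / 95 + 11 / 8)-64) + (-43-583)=116389 / 760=153.14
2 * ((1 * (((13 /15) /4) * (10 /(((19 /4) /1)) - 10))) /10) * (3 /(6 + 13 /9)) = -351 /2546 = -0.14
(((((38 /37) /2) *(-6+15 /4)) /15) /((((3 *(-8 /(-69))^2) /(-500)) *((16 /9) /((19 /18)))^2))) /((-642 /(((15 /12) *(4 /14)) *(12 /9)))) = -453551375 /1816199168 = -0.25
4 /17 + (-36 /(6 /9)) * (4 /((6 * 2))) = -302 /17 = -17.76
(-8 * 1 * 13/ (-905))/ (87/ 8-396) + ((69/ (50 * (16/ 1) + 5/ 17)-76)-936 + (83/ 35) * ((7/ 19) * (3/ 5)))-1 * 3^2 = -18857927243849/ 18481100025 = -1020.39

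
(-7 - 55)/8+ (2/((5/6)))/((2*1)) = -131/20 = -6.55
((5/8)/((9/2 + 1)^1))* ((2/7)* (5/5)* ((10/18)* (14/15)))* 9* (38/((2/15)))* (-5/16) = -2375/176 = -13.49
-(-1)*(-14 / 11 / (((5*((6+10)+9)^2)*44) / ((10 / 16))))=-0.00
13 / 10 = 1.30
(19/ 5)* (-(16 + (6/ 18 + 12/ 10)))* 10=-9994/ 15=-666.27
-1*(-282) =282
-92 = -92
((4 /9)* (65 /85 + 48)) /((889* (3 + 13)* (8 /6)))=829 /725424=0.00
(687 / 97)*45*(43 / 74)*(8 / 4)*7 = 9305415 / 3589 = 2592.76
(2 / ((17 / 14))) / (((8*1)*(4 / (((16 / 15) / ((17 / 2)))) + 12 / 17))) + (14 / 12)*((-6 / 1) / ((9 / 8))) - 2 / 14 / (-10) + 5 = -159731 / 132930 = -1.20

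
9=9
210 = 210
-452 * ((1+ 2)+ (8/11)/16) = -15142/11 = -1376.55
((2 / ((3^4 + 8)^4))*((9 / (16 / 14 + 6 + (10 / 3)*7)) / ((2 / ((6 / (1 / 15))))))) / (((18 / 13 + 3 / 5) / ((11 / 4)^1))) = 405405 / 690666588928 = 0.00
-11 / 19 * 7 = -77 / 19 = -4.05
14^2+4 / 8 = 196.50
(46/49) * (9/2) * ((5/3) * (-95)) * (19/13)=-622725/637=-977.59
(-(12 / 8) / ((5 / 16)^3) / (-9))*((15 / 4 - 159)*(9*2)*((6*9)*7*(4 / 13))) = -2884460544 / 1625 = -1775052.64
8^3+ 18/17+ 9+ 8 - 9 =521.06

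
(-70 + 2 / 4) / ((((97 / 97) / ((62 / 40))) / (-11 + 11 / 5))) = 47399 / 50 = 947.98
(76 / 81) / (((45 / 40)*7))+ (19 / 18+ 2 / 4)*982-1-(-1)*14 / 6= 1529.01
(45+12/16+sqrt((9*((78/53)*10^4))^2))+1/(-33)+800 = 932556655/6996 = 133298.55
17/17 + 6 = 7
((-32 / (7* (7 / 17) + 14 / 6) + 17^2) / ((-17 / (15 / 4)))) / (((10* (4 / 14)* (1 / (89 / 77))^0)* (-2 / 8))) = 6639 / 76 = 87.36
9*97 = 873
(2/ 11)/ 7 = 2/ 77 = 0.03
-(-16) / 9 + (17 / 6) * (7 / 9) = 215 / 54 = 3.98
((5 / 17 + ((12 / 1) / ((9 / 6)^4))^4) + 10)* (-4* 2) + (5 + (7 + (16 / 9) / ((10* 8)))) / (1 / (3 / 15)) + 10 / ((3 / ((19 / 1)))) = -60795275497 / 225862425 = -269.17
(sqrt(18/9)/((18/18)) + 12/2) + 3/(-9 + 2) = sqrt(2) + 39/7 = 6.99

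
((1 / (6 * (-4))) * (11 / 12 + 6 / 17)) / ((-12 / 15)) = 1295 / 19584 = 0.07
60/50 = 6/5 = 1.20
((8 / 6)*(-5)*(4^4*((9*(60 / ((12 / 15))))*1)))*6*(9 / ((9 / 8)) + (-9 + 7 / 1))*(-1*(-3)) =-124416000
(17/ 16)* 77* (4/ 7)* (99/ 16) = 18513/ 64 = 289.27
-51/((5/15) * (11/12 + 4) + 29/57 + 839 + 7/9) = -11628/191959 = -0.06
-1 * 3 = -3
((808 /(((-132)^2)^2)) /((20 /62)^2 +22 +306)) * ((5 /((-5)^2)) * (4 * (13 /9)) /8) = 1261793 /1076919490563840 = 0.00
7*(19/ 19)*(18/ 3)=42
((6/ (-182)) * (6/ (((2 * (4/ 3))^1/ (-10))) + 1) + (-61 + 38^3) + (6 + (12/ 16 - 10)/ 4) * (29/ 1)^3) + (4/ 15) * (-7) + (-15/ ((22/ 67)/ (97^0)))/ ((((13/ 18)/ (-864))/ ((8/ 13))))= 557085741781/ 3123120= 178374.75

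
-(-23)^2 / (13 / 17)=-8993 / 13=-691.77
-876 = -876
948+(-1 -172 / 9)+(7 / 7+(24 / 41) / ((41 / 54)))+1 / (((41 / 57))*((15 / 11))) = 70401241 / 75645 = 930.68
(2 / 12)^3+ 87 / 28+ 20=34945 / 1512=23.11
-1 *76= -76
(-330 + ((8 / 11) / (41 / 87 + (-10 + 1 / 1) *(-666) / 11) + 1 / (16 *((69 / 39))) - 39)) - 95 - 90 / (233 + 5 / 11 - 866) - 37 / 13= -4053818650766617 / 8686744100944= -466.67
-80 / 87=-0.92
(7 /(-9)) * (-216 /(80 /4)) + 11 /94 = 4003 /470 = 8.52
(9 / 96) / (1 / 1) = 3 / 32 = 0.09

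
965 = 965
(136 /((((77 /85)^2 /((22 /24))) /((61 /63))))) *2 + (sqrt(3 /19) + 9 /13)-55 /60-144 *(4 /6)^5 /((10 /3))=sqrt(57) /19 + 7635396997 /26486460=288.67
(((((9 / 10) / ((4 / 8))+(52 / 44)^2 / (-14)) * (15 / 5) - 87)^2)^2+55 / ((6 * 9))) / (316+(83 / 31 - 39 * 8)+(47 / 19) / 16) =3682419753801708977232413783 / 559193510658327496875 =6585233.35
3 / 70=0.04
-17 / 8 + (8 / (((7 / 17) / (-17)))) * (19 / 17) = -20791 / 56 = -371.27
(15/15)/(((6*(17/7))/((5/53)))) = 35/5406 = 0.01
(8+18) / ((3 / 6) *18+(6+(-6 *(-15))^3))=26 / 729015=0.00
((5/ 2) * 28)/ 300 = 7/ 30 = 0.23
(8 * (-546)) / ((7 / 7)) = -4368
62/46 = 31/23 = 1.35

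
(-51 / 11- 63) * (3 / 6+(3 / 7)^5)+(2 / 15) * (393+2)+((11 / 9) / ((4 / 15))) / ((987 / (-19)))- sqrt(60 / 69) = 5562530497 / 312811884- 2 * sqrt(115) / 23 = 16.85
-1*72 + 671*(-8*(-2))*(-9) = -96696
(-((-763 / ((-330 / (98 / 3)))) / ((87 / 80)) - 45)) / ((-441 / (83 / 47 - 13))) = -71696 / 115101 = -0.62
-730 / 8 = -365 / 4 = -91.25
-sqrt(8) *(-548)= 1096 *sqrt(2)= 1549.98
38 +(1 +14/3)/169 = 19283/507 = 38.03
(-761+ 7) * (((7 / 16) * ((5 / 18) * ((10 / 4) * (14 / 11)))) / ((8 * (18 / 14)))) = -28.35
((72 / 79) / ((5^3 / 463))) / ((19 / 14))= 466704 / 187625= 2.49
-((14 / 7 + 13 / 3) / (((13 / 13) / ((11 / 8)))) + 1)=-233 / 24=-9.71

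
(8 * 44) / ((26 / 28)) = 4928 / 13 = 379.08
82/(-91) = -82/91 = -0.90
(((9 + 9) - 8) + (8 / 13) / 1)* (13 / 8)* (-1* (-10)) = 345 / 2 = 172.50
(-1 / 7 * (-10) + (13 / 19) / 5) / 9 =347 / 1995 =0.17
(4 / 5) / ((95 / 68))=272 / 475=0.57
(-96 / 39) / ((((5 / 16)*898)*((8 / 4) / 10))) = -256 / 5837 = -0.04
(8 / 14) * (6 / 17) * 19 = 456 / 119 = 3.83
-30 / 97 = -0.31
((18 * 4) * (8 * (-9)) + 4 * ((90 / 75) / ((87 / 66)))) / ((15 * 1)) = -250384 / 725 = -345.36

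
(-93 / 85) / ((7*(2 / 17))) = -93 / 70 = -1.33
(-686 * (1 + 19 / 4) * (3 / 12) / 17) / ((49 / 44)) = -1771 / 34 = -52.09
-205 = -205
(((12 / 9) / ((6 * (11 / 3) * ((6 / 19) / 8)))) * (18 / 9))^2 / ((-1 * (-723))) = 0.01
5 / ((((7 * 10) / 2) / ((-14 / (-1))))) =2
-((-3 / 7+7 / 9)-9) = 545 / 63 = 8.65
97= 97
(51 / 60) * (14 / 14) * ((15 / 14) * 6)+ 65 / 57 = 10541 / 1596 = 6.60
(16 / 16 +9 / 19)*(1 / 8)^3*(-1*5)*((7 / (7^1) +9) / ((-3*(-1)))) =-175 / 3648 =-0.05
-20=-20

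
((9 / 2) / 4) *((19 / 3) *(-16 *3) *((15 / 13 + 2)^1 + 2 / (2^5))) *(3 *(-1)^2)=-343197 / 104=-3299.97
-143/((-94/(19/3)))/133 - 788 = -1555369/1974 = -787.93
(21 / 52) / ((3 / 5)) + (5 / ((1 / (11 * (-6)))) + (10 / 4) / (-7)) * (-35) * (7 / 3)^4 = 1443604085 / 4212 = 342736.01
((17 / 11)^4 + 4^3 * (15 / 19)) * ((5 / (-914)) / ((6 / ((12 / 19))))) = -78211295 / 2415428257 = -0.03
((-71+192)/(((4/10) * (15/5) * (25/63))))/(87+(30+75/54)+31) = 1.70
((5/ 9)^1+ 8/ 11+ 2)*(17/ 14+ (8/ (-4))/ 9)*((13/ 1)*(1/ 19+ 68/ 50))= 1288625/ 21546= 59.81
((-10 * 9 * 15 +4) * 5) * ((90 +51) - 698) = 3748610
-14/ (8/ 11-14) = 77/ 73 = 1.05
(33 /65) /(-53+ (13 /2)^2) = -0.05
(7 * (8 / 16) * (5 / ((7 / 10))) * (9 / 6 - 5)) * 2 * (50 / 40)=-875 / 4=-218.75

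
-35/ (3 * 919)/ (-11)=0.00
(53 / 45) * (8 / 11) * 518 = 219632 / 495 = 443.70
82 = 82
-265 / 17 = -15.59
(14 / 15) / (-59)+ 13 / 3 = 3821 / 885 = 4.32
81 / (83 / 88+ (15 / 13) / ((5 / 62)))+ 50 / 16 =1177487 / 139576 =8.44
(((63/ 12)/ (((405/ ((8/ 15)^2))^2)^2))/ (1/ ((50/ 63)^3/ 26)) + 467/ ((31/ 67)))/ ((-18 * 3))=-21373100529446531881328071/ 1143487177164290757093750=-18.69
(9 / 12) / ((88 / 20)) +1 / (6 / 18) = 279 / 88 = 3.17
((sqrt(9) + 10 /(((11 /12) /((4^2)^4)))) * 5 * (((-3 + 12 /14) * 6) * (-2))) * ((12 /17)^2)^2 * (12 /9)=1644456038400 /54043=30428659.37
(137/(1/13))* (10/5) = 3562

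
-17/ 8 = -2.12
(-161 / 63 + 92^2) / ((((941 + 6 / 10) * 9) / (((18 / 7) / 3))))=4945 / 5778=0.86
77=77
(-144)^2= 20736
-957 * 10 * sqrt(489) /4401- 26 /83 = -3190 * sqrt(489) /1467- 26 /83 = -48.40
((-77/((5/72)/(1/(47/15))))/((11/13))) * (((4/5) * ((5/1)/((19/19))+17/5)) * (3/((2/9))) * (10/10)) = -44579808/1175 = -37940.26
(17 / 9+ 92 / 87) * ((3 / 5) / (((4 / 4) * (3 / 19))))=14611 / 1305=11.20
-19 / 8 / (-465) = 19 / 3720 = 0.01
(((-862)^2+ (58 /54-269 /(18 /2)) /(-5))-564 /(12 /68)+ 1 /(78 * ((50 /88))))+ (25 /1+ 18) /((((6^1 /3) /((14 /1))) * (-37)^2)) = 8887847670467 /12012975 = 739854.01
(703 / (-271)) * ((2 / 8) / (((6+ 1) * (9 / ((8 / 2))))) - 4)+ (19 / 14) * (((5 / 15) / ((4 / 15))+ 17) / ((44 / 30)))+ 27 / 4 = 33.97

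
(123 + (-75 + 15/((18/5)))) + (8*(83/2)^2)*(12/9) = 110537/6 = 18422.83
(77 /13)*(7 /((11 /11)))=539 /13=41.46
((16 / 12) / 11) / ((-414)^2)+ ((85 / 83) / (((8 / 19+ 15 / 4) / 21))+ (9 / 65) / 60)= 249484856894161 / 48365461673100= 5.16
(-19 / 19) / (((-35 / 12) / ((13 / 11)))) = 156 / 385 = 0.41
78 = 78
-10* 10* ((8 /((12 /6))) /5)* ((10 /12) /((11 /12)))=-800 /11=-72.73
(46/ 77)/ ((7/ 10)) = 460/ 539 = 0.85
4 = 4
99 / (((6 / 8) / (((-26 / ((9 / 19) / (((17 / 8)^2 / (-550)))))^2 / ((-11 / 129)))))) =-219107905627 / 696960000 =-314.38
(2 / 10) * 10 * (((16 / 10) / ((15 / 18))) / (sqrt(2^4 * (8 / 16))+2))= 0.80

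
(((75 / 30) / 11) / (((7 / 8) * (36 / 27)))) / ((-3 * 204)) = -5 / 15708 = -0.00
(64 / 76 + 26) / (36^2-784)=255 / 4864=0.05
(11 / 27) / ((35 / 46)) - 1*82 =-76984 / 945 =-81.46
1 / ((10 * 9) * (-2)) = -1 / 180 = -0.01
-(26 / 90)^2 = -0.08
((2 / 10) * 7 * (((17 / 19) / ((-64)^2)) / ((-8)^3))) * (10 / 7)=-17 / 19922944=-0.00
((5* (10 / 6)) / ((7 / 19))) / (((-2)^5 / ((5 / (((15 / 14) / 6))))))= -475 / 24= -19.79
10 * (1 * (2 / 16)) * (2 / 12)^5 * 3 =0.00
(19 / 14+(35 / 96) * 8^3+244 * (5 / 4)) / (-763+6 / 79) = -1635853 / 2531382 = -0.65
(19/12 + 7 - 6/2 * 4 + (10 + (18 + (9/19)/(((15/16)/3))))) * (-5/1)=-29753/228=-130.50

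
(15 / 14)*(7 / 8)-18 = -273 / 16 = -17.06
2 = 2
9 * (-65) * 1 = -585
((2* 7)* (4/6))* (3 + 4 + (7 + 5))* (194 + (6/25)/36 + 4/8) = 7760816/225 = 34492.52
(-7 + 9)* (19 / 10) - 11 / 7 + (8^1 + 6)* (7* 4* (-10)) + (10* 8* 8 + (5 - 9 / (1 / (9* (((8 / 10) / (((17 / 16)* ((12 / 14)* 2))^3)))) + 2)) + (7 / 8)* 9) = -228134162341 / 69807080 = -3268.07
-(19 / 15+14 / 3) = -5.93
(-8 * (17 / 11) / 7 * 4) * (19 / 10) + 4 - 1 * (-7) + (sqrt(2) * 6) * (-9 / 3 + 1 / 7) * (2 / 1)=-240 * sqrt(2) / 7 - 933 / 385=-50.91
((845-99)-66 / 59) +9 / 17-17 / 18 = 13440595 / 18054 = 744.47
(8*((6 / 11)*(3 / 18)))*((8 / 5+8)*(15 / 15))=384 / 55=6.98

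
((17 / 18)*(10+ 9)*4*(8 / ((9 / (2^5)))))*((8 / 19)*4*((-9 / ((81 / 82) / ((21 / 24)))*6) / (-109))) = 1509.00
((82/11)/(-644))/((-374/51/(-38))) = -2337/38962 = -0.06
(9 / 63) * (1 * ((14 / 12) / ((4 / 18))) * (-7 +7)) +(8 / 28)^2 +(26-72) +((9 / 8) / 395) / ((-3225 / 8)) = -955406397 / 20806625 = -45.92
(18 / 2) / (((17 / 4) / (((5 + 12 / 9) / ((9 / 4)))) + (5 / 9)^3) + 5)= 1994544 / 1480691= 1.35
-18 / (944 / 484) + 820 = 95671 / 118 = 810.77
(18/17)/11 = 18/187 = 0.10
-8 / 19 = -0.42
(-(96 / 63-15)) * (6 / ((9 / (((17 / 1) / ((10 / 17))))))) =81787 / 315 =259.64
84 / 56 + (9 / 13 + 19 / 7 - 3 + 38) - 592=-100481 / 182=-552.09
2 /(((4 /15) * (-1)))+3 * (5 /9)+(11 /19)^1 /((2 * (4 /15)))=-2165 /456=-4.75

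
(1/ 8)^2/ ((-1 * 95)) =-1/ 6080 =-0.00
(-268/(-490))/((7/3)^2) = 1206/12005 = 0.10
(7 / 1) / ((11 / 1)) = 0.64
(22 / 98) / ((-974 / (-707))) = 1111 / 6818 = 0.16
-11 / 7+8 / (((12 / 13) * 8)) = -41 / 84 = -0.49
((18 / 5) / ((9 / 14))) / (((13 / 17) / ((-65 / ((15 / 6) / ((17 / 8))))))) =-2023 / 5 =-404.60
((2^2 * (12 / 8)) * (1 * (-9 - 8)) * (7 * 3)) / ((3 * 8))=-357 / 4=-89.25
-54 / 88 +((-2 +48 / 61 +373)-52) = 856661 / 2684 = 319.17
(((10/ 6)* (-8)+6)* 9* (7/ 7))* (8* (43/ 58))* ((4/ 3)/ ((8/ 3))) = -5676/ 29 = -195.72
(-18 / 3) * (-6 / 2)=18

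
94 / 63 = 1.49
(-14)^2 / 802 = 98 / 401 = 0.24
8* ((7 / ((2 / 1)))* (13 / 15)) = 364 / 15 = 24.27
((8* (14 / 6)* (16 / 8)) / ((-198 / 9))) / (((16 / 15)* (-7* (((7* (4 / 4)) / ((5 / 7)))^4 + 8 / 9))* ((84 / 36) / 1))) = 84375 / 7990784186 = 0.00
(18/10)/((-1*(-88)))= 9/440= 0.02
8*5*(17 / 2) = 340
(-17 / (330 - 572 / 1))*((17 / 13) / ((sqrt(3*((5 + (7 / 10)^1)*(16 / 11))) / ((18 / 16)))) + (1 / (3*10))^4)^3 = 18698350236437299 / 825925212684000000000000 + 35319106003809083*sqrt(2090) / 895488735398400000000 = 0.00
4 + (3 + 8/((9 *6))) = 193/27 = 7.15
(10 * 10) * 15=1500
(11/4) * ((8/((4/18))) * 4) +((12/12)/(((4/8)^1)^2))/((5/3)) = 1992/5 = 398.40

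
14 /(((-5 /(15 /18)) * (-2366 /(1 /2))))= 1 /2028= 0.00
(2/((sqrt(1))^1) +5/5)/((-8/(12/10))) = -9/20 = -0.45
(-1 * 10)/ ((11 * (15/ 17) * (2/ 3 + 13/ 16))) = -544/ 781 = -0.70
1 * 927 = 927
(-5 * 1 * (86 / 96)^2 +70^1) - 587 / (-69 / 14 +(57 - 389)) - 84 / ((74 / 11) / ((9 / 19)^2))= 9425164434523 / 145163448576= 64.93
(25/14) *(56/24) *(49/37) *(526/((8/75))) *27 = 217468125/296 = 734689.61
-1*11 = -11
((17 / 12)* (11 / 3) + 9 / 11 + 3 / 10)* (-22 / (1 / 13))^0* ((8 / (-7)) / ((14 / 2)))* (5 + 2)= -24998 / 3465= -7.21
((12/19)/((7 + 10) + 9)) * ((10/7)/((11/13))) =60/1463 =0.04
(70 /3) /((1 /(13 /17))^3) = 153790 /14739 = 10.43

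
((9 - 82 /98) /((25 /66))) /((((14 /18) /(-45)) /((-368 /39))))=52462080 /4459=11765.44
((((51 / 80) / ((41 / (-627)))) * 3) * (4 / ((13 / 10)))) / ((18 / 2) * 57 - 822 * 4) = 31977 / 986050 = 0.03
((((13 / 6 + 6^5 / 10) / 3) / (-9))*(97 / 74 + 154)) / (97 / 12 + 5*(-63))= 29872861 / 2044065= 14.61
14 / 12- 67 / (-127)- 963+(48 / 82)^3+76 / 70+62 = -1650670328129 / 1838123070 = -898.02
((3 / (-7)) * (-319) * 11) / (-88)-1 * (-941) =51739 / 56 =923.91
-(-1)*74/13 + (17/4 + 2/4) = 543/52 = 10.44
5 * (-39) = -195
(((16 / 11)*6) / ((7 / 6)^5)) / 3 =248832 / 184877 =1.35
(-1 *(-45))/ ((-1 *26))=-45/ 26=-1.73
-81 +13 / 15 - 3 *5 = -1427 / 15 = -95.13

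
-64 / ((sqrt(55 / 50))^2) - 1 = -651 / 11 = -59.18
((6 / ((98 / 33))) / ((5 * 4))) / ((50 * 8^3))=99 / 25088000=0.00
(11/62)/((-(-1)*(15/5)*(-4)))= -11/744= -0.01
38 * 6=228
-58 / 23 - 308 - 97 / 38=-273627 / 874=-313.07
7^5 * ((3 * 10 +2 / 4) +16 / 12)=3210137 / 6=535022.83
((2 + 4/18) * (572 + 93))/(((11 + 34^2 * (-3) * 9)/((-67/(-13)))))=-891100/3650517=-0.24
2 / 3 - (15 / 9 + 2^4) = -17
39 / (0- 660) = -13 / 220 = -0.06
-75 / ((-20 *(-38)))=-15 / 152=-0.10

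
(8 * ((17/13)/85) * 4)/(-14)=-16/455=-0.04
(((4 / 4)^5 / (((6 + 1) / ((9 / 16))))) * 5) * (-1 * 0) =0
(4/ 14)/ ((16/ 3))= 3/ 56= 0.05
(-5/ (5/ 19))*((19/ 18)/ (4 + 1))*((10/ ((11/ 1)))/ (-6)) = 361/ 594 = 0.61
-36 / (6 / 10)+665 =605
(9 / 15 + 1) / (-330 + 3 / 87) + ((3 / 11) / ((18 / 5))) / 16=-5767 / 50524320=-0.00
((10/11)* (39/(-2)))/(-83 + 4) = 195/869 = 0.22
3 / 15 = 1 / 5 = 0.20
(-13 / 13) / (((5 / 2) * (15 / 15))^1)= -2 / 5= -0.40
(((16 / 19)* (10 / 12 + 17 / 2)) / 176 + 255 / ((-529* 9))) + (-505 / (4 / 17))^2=24445775047427 / 5306928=4606389.05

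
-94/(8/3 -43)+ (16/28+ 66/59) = 200924/49973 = 4.02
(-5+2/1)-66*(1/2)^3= -45/4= -11.25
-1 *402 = -402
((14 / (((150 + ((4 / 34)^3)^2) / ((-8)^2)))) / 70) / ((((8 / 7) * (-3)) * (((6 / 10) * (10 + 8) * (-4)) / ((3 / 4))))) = 168962983 / 391028624712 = 0.00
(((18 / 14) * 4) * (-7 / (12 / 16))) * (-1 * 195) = 9360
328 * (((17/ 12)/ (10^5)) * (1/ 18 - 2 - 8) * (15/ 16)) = -124763/ 2880000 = -0.04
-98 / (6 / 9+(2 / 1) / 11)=-231 / 2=-115.50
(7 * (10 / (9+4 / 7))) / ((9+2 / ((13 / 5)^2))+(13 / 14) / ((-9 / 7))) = 1490580 / 1747427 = 0.85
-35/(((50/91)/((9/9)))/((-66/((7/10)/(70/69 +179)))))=24866842/23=1081167.04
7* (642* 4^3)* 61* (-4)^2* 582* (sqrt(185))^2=30224391966720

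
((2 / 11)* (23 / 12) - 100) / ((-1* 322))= 6577 / 21252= 0.31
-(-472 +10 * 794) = -7468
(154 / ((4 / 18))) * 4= 2772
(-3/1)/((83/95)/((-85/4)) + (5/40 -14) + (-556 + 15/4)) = 193800/36574331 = 0.01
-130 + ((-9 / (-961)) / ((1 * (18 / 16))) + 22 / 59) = -7349256 / 56699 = -129.62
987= 987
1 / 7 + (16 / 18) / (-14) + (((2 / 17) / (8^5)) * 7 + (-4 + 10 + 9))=264602041 / 17547264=15.08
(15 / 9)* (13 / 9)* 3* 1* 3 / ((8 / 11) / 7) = 5005 / 24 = 208.54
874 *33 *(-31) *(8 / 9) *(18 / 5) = -14305632 / 5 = -2861126.40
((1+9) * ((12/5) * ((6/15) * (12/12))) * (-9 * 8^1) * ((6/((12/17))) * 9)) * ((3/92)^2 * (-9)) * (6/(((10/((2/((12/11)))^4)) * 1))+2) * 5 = 234983673/10580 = 22210.18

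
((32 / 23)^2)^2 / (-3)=-1048576 / 839523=-1.25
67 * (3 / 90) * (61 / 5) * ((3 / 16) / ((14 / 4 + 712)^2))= 4087 / 409552200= 0.00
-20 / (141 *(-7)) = 20 / 987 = 0.02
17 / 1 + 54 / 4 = 61 / 2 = 30.50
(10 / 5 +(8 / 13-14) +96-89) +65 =788 / 13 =60.62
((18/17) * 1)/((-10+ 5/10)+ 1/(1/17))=12/85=0.14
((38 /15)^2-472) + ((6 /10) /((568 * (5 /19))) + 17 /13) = -154267807 /332280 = -464.27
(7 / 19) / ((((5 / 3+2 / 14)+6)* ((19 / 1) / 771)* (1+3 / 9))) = 340011 / 236816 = 1.44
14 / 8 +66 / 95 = 929 / 380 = 2.44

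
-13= -13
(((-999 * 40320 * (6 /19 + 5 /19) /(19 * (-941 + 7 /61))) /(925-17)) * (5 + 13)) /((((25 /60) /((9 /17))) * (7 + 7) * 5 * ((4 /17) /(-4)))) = -93824609472 /11758165295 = -7.98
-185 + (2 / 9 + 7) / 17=-28240 / 153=-184.58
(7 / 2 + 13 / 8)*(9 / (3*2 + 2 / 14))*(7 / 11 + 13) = 193725 / 1892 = 102.39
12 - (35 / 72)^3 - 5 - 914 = -338578811 / 373248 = -907.11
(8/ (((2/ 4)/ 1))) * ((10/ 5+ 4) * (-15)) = -1440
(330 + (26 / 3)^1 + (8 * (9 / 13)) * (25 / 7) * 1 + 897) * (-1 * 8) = -2741896 / 273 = -10043.58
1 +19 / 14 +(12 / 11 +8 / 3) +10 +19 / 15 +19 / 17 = 726457 / 39270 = 18.50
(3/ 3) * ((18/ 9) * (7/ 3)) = 14/ 3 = 4.67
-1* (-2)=2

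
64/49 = 1.31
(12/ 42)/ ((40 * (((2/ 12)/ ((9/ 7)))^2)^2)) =2125764/ 84035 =25.30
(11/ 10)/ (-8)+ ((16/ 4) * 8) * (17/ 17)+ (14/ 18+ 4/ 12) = 23741/ 720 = 32.97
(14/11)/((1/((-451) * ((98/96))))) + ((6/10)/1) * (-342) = -94939/120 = -791.16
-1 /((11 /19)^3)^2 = -47045881 /1771561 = -26.56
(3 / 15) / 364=0.00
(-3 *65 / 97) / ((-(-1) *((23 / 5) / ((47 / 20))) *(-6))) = 3055 / 17848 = 0.17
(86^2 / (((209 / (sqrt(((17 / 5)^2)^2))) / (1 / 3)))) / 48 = 534361 / 188100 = 2.84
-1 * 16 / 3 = -16 / 3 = -5.33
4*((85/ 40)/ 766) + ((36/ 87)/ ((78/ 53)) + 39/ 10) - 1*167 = -470159437/ 2887820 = -162.81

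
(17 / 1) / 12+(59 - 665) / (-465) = 5059 / 1860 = 2.72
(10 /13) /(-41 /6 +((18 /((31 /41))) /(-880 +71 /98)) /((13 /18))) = -53424780 /477193793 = -0.11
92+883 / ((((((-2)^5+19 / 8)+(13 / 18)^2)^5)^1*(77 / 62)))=16899415904642740742349988 / 183689371300481543289023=92.00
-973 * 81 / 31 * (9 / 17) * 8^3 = -363170304 / 527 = -689127.71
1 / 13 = 0.08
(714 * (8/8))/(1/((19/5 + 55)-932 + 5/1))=-3099474/5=-619894.80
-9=-9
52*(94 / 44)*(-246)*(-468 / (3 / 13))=609641136 / 11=55421921.45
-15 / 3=-5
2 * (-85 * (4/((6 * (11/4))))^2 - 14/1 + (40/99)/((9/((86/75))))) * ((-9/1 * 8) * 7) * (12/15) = 1247698816/81675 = 15276.39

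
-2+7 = 5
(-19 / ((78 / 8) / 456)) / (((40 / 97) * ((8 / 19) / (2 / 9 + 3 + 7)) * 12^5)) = -15302429 / 72783360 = -0.21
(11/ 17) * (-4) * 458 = -20152/ 17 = -1185.41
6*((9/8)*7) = 189/4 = 47.25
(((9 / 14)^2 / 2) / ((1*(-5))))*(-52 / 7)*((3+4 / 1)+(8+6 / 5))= 85293 / 17150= 4.97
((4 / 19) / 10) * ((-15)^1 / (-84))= 1 / 266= 0.00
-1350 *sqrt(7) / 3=-450 *sqrt(7)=-1190.59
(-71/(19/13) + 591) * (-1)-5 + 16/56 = -72769/133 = -547.14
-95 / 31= -3.06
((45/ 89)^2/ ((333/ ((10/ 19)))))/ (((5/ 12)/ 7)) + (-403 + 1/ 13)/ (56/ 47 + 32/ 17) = -11651856433803/ 88894943332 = -131.07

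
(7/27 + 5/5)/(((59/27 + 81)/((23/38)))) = 391/42674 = 0.01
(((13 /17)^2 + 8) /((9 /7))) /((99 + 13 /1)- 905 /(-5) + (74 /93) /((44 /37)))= 0.02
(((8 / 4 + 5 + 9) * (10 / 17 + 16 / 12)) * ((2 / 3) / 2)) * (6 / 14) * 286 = 64064 / 51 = 1256.16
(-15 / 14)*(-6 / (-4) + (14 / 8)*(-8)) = 13.39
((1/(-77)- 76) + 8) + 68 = -1/77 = -0.01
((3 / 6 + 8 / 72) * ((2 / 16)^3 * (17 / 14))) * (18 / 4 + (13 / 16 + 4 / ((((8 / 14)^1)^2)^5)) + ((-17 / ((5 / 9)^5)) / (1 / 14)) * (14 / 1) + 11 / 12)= -89.68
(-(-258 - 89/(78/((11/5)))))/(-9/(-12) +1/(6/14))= 203198/2405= 84.49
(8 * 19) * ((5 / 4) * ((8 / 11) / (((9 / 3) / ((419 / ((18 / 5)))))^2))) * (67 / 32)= 27936144125 / 64152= 435468.02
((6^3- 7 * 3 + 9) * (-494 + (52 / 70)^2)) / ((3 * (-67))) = 613496 / 1225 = 500.81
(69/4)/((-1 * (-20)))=69/80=0.86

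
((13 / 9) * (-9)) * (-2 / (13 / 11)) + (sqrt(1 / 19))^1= 22.23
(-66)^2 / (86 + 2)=99 / 2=49.50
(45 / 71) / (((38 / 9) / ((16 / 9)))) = 360 / 1349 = 0.27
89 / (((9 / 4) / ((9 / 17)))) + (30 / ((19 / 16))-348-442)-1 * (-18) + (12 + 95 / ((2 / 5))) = -307687 / 646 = -476.30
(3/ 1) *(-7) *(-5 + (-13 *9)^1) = 2562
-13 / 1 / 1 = -13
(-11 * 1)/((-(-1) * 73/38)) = -418/73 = -5.73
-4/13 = -0.31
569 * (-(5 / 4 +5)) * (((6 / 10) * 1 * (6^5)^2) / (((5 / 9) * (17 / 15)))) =-3483531982080 / 17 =-204913646004.71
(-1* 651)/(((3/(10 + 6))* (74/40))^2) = -22220800/4107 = -5410.47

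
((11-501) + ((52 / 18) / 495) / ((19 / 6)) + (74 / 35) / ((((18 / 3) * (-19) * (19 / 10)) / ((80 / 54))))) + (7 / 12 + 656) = 7500869197 / 45031140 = 166.57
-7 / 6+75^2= 5623.83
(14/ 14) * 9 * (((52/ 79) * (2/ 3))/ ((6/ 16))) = 832/ 79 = 10.53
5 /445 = 1 /89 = 0.01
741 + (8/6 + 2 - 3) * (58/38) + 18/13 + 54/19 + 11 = 560741/741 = 756.74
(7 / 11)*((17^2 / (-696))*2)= -2023 / 3828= -0.53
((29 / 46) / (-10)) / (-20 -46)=29 / 30360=0.00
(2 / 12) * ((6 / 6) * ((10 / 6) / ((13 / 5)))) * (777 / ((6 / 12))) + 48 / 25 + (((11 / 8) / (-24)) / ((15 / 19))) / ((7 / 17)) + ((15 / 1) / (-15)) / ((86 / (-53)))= 168.39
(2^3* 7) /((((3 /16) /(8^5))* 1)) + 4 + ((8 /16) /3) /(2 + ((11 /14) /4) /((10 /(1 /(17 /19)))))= 188384446540 /19249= 9786713.42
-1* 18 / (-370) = 0.05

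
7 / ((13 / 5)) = 35 / 13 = 2.69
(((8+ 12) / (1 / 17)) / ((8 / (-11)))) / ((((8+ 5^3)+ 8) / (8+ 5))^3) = -2054195 / 5606442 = -0.37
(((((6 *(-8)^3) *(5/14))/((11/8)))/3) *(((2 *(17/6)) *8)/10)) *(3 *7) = -25320.73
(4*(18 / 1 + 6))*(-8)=-768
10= 10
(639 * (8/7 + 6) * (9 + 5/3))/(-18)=-56800/21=-2704.76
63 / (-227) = -63 / 227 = -0.28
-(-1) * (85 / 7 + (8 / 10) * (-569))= -15507 / 35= -443.06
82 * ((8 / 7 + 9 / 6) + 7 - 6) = 298.71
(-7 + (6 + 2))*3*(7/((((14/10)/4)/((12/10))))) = 72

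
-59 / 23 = -2.57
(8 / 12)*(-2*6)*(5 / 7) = -40 / 7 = -5.71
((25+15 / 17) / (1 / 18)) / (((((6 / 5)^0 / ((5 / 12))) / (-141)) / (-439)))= 204266700 / 17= 12015688.24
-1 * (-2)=2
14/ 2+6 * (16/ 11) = 15.73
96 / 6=16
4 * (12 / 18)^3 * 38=1216 / 27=45.04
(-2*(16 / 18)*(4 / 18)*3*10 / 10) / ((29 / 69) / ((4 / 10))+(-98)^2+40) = -1472 / 11979153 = -0.00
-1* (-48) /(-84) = -0.57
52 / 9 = 5.78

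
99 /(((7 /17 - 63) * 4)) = -1683 /4256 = -0.40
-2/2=-1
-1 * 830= -830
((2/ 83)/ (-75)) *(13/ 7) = -26/ 43575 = -0.00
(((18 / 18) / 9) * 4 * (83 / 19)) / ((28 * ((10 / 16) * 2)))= 332 / 5985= 0.06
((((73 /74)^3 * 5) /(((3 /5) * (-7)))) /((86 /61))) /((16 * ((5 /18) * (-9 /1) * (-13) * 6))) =-118650185 /456664755456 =-0.00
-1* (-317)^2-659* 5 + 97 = -103687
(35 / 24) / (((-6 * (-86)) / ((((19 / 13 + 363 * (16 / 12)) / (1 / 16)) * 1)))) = 220885 / 10062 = 21.95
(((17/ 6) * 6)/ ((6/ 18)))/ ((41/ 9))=459/ 41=11.20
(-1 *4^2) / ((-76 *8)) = 1 / 38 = 0.03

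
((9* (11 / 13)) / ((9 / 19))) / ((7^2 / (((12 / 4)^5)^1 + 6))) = 52041 / 637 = 81.70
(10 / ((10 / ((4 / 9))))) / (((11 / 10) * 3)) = 40 / 297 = 0.13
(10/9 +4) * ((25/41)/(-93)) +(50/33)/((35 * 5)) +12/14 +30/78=41802295/34351317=1.22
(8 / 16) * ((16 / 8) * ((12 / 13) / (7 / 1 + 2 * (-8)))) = -4 / 39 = -0.10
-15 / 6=-5 / 2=-2.50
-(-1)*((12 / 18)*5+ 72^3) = 373251.33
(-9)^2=81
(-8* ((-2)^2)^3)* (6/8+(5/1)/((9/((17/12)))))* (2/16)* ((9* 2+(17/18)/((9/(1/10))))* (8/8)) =-19373528/10935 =-1771.70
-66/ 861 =-0.08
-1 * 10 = -10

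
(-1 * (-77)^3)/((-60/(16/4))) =-456533/15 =-30435.53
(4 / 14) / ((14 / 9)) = 9 / 49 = 0.18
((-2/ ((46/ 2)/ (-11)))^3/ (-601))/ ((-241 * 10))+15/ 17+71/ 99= 23720303776912/ 14829589961505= 1.60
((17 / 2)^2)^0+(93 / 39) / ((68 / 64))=717 / 221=3.24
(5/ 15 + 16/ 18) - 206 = -1843/ 9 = -204.78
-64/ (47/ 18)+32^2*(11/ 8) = 65024/ 47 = 1383.49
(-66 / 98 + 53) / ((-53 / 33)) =-84612 / 2597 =-32.58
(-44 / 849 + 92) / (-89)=-78064 / 75561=-1.03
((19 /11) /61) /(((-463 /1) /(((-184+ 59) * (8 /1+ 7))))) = 35625 /310673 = 0.11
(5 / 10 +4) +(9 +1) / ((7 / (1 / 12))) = 97 / 21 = 4.62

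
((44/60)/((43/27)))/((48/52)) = 0.50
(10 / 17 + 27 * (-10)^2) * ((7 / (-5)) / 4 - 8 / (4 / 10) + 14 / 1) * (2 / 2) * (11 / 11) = -583057 / 34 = -17148.74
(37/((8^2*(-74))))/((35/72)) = -0.02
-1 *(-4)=4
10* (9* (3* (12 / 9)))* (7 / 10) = 252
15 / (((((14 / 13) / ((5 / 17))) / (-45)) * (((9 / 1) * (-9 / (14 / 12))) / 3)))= 1625 / 204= 7.97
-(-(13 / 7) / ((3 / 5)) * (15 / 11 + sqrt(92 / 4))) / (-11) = -1.73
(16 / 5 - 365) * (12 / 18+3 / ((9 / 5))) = -4221 / 5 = -844.20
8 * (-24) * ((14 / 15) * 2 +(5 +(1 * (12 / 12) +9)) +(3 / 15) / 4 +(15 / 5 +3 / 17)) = -65584 / 17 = -3857.88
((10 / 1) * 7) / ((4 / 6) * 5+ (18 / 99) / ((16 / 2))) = 9240 / 443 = 20.86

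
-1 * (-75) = 75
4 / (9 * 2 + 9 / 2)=8 / 45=0.18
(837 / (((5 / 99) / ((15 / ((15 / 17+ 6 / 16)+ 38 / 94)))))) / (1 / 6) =9533885328 / 10621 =897644.79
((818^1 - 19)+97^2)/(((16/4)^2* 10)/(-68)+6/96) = -2776576/623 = -4456.78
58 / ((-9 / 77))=-4466 / 9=-496.22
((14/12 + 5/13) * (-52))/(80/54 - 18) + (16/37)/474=9551225/1955487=4.88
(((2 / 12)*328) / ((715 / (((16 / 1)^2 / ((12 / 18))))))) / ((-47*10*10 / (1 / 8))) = -656 / 840125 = -0.00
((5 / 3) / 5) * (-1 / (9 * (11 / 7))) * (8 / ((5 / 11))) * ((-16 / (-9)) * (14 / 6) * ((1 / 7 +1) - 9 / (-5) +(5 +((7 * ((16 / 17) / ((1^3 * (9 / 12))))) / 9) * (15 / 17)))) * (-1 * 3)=718124288 / 15801075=45.45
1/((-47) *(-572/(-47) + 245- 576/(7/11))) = 7/213183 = 0.00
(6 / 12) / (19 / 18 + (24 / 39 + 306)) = 117 / 71995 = 0.00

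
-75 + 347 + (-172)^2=29856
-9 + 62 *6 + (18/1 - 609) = -228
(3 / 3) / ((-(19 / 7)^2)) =-0.14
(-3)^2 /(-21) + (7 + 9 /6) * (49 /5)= 5801 /70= 82.87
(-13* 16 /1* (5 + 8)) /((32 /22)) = -1859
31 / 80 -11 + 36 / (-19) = -19011 / 1520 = -12.51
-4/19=-0.21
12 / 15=4 / 5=0.80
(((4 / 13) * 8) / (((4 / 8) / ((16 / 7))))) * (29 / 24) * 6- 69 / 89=654457 / 8099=80.81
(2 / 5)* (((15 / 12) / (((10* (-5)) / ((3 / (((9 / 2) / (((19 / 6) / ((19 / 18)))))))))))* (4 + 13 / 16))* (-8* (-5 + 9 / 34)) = -12397 / 3400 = -3.65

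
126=126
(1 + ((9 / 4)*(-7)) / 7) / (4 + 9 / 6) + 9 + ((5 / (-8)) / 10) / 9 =13885 / 1584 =8.77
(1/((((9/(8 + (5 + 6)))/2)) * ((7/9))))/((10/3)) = 57/35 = 1.63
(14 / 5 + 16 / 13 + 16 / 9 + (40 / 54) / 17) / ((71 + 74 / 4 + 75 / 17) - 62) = 349196 / 1904175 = 0.18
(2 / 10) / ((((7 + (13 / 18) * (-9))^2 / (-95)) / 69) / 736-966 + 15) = -3859584 / 18352321921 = -0.00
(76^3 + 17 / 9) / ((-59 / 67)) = -264703667 / 531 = -498500.31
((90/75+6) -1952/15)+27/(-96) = -59143/480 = -123.21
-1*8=-8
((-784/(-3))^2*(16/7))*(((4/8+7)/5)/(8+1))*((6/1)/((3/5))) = 260171.85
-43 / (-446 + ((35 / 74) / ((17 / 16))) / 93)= 2515371 / 26089382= 0.10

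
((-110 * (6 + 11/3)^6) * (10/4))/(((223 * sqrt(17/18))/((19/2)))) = -3107951852225 * sqrt(34)/1842426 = -9836117.02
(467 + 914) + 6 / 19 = 26245 / 19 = 1381.32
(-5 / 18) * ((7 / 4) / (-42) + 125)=-14995 / 432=-34.71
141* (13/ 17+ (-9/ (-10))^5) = 324840453/ 1700000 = 191.08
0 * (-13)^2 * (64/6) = 0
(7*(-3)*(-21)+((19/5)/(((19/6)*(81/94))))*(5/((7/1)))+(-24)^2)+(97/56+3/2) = 220585/216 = 1021.23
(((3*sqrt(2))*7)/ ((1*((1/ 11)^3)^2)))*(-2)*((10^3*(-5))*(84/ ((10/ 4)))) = 12500134416000*sqrt(2) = 17677859622593.89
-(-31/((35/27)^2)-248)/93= 10529/3675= 2.87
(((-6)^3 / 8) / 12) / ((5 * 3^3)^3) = -1 / 1093500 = -0.00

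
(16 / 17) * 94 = 1504 / 17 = 88.47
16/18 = 8/9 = 0.89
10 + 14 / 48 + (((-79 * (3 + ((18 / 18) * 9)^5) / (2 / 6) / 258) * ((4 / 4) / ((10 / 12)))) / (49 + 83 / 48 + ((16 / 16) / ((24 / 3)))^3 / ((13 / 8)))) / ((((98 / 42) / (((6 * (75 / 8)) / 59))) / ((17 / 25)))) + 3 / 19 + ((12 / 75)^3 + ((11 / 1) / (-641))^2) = -325452841081110596376821 / 940446281756695875000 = -346.06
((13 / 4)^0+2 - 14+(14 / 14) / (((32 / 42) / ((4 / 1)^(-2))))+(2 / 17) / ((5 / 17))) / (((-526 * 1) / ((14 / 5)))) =0.06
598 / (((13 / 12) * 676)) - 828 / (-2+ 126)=-30705 / 5239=-5.86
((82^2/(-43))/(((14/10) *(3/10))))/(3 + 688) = -336200/623973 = -0.54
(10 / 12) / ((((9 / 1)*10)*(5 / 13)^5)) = 371293 / 337500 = 1.10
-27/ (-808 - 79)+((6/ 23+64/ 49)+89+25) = 115556857/ 999649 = 115.60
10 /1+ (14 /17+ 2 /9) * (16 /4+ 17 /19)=14650 /969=15.12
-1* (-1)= 1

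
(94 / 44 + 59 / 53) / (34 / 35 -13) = -315 / 1166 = -0.27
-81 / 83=-0.98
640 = 640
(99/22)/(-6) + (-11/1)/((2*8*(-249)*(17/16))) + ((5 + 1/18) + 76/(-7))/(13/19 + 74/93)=-482229091/103313420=-4.67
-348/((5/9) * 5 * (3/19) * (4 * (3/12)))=-19836/25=-793.44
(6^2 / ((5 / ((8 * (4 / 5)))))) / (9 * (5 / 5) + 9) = 64 / 25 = 2.56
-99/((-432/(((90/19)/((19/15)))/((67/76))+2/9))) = 281303/274968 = 1.02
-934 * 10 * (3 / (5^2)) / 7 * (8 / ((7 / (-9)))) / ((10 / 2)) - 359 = -36287 / 1225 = -29.62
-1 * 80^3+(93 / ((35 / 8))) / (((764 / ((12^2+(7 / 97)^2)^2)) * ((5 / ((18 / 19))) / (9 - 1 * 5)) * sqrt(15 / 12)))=-512000+1966884061032864 * sqrt(5) / 11244546626215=-511608.87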